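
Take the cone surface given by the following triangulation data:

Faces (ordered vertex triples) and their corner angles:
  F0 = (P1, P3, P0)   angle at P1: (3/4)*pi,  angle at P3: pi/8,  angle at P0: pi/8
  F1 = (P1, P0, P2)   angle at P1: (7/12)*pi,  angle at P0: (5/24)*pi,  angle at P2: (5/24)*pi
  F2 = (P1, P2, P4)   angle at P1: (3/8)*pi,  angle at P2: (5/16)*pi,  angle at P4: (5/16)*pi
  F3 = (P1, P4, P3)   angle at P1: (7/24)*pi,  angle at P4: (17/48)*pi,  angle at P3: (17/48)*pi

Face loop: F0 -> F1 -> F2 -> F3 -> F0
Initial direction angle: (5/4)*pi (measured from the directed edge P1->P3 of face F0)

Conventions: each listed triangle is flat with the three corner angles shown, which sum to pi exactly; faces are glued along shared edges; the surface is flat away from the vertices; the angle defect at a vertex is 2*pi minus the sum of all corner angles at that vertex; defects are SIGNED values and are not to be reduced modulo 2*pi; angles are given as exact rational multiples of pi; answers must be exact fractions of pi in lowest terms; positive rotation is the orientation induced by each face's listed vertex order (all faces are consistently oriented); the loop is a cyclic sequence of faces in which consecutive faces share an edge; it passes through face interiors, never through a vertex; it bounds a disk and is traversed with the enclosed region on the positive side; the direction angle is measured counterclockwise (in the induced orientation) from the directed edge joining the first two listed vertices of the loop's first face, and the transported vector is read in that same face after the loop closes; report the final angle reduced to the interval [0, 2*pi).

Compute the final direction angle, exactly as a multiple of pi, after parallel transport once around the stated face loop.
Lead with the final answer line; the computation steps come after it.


Answer: final direction angle = (5/4)*pi

enclosed vertex P1: corner angles sum to 2*pi, defect = 2*pi - 2*pi = 0
by Gauss-Bonnet the loop rotates the vector by the enclosed defect sum (positive orientation, mod 2*pi)
final angle = (5/4)*pi + 0 = (5/4)*pi (mod 2*pi)


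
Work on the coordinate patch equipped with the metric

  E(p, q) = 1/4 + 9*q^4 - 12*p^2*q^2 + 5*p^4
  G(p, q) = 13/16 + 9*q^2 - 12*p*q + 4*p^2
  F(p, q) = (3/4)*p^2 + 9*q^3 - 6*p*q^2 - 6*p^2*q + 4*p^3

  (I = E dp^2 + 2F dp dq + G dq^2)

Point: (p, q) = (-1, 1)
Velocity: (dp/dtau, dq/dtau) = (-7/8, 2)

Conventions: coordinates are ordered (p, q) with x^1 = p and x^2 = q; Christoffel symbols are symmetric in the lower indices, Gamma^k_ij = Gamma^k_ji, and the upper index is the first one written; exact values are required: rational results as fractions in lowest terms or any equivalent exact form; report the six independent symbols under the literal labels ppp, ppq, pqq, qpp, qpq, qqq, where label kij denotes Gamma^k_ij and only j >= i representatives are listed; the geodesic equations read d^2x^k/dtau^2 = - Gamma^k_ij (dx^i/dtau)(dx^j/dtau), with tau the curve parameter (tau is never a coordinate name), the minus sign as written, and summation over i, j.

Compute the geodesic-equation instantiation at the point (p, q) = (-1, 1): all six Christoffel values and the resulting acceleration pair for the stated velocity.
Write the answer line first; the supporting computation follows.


Answer: Gamma_ppp = -560/1601, Gamma_ppq = 13592/1601, Gamma_pqq = 65516/1601, Gamma_qpp = 776/1601, Gamma_qpq = -3648/1601, Gamma_qqq = -13664/1601; accelerations (d^2p/dtau^2, d^2q/dtau^2) = (-856253/6404, 330351/12808)

E = 9/4, F = 23/4, G = 413/16 at the point
E_p = 4, E_q = 12, F_p = 33/2, F_q = 33, G_p = -20, G_q = 30
EG - F^2 = 1601/64;  g^inv = (64/1601) * [[413/16, -23/4], [-23/4, 9/4]]
first-kind symbols [ij,l] = (1/2)(d_i g_jl + d_j g_il - d_l g_ij): [pp,p] = E_p/2 = 2, [pp,q] = F_p - E_q/2 = 21/2, [pq,p] = E_q/2 = 6, [pq,q] = G_p/2 = -10, [qq,p] = F_q - G_p/2 = 43, [qq,q] = G_q/2 = 15
Gamma^p_ij = (G*[ij,p] - F*[ij,q])/(EG - F^2), Gamma^q_ij = (E*[ij,q] - F*[ij,p])/(EG - F^2)
Gamma_ppp = -560/1601, Gamma_ppq = 13592/1601, Gamma_pqq = 65516/1601, Gamma_qpp = 776/1601, Gamma_qpq = -3648/1601, Gamma_qqq = -13664/1601
d^2p/dtau^2 = -(Gamma_ppp*(-7/8)^2 + 2*Gamma_ppq*(-7/8)*(2) + Gamma_pqq*(2)^2) = -856253/6404
d^2q/dtau^2 = -(Gamma_qpp*(-7/8)^2 + 2*Gamma_qpq*(-7/8)*(2) + Gamma_qqq*(2)^2) = 330351/12808


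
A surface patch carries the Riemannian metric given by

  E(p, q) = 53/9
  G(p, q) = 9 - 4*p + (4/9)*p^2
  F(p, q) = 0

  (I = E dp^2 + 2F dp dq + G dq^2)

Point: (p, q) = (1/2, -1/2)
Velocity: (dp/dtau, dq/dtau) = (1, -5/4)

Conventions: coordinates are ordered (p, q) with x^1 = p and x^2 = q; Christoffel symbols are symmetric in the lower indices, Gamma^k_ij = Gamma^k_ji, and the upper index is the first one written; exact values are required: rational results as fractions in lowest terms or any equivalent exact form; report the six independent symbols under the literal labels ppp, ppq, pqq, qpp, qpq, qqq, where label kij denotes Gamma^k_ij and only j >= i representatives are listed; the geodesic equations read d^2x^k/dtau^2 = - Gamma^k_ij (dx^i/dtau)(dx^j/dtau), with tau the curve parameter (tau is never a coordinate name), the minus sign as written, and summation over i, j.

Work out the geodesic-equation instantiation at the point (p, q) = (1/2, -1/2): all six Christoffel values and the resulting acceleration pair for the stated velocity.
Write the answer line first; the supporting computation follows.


Answer: Gamma_ppp = 0, Gamma_ppq = 0, Gamma_pqq = 16/53, Gamma_qpp = 0, Gamma_qpq = -1/4, Gamma_qqq = 0; accelerations (d^2p/dtau^2, d^2q/dtau^2) = (-25/53, -5/8)

E = 53/9, F = 0, G = 64/9 at the point
E_p = 0, E_q = 0, F_p = 0, F_q = 0, G_p = -32/9, G_q = 0
EG - F^2 = 3392/81;  g^inv = (81/3392) * [[64/9, 0], [0, 53/9]]
first-kind symbols [ij,l] = (1/2)(d_i g_jl + d_j g_il - d_l g_ij): [pp,p] = E_p/2 = 0, [pp,q] = F_p - E_q/2 = 0, [pq,p] = E_q/2 = 0, [pq,q] = G_p/2 = -16/9, [qq,p] = F_q - G_p/2 = 16/9, [qq,q] = G_q/2 = 0
Gamma^p_ij = (G*[ij,p] - F*[ij,q])/(EG - F^2), Gamma^q_ij = (E*[ij,q] - F*[ij,p])/(EG - F^2)
Gamma_ppp = 0, Gamma_ppq = 0, Gamma_pqq = 16/53, Gamma_qpp = 0, Gamma_qpq = -1/4, Gamma_qqq = 0
d^2p/dtau^2 = -(Gamma_ppp*(1)^2 + 2*Gamma_ppq*(1)*(-5/4) + Gamma_pqq*(-5/4)^2) = -25/53
d^2q/dtau^2 = -(Gamma_qpp*(1)^2 + 2*Gamma_qpq*(1)*(-5/4) + Gamma_qqq*(-5/4)^2) = -5/8


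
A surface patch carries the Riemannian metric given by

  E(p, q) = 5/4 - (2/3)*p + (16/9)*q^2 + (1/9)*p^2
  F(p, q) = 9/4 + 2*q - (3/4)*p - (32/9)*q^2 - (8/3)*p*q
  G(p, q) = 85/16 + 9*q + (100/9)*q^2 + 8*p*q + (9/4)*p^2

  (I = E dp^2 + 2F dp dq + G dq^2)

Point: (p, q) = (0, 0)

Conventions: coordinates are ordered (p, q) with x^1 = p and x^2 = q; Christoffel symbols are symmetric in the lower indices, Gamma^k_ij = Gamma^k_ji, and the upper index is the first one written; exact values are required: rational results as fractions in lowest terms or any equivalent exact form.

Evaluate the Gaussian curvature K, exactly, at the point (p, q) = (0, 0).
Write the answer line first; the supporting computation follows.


Answer: K = -352208/91809

E = 5/4, F = 9/4, G = 85/16, EG - F^2 = 101/64 at the point
E_p = -2/3, E_q = 0, F_p = -3/4, F_q = 2, G_p = 0, G_q = 9
E_qq = 32/9, F_pq = -8/3, G_pp = 9/2
Evaluate Brioschi's two determinant matrices M1, M2 and divide by (EG - F^2)^2.
M1 = [[-E_qq/2 + F_pq - G_pp/2, E_p/2, F_p - E_q/2], [F_q - G_p/2, E, F], [G_q/2, F, G]] = [[-241/36, -1/3, -3/4], [2, 5/4, 9/4], [9/2, 9/4, 85/16]]; det M1 = -22013/2304
M2 = [[0, E_q/2, G_p/2], [E_q/2, E, F], [G_p/2, F, G]] = [[0, 0, 0], [0, 5/4, 9/4], [0, 9/4, 85/16]]; det M2 = 0
det M1 - det M2 = -22013/2304; K = -22013/2304 / (101/64)^2 = -352208/91809


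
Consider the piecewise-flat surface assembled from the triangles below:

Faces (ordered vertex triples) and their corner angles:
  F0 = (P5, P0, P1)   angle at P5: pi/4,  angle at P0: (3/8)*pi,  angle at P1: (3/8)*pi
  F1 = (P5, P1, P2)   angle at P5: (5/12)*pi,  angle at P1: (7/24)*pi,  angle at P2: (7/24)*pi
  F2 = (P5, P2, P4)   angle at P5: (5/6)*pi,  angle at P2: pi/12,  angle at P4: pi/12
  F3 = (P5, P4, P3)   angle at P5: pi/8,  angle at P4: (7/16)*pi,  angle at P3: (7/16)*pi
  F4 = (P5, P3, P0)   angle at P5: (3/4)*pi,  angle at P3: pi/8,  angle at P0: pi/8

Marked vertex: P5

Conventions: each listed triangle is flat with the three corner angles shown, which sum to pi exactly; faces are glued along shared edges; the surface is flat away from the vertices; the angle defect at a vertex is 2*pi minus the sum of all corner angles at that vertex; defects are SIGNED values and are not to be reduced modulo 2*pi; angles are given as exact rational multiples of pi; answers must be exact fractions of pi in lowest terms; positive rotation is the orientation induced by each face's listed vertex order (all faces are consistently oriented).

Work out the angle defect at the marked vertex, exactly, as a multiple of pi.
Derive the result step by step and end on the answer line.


Sum of corner angles at P5: (19/8)*pi
defect = 2*pi - (19/8)*pi

Answer: defect(P5) = (-3/8)*pi


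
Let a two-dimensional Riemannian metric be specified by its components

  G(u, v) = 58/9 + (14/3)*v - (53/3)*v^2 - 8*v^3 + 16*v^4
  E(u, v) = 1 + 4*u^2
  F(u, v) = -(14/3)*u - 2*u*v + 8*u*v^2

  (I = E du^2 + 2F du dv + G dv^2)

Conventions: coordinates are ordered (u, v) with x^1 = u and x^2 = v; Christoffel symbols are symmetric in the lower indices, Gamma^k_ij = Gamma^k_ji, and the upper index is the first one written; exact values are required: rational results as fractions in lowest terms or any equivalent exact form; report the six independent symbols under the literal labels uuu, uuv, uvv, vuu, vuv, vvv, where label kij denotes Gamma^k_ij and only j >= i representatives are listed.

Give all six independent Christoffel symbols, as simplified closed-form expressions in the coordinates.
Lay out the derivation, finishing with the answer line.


E = 1 + 4*u^2; F = -(14/3)*u - 2*u*v + 8*u*v^2; G = 58/9 + (14/3)*v - (53/3)*v^2 - 8*v^3 + 16*v^4
Gamma^k_ij = (1/2) g^{kl} (d_i g_jl + d_j g_il - d_l g_ij), with g^inv = (1/(EG-F^2)) [[G, -F], [-F, E]]
first partials: E_u = 8*u, E_v = 0, F_u = -14/3 - 2*v + 8*v^2, F_v = -2*u + 16*u*v, G_u = 0, G_v = 14/3 - (106/3)*v - 24*v^2 + 64*v^3
D = EG - F^2 = 58/9 + (14/3)*v - (53/3)*v^2 + 4*u^2 - 8*v^3 + 16*v^4
expanded: Gamma^u_uu = (G E_u - 2F F_u + F E_v)/(2D), Gamma^u_uv = (G E_v - F G_u)/(2D), Gamma^u_vv = (2G F_v - G G_u - F G_v)/(2D), Gamma^v_uu = (2E F_u - E E_v - F E_u)/(2D), Gamma^v_uv = (E G_u - F E_v)/(2D), Gamma^v_vv = (E G_v - 2F F_v + F G_u)/(2D); substitute and cancel common factors

Answer: Gamma_uuu = 36*u/(36*u^2 + 144*v^4 - 72*v^3 - 159*v^2 + 42*v + 58), Gamma_uuv = 0, Gamma_uvv = (144*u*v - 18*u)/(36*u^2 + 144*v^4 - 72*v^3 - 159*v^2 + 42*v + 58), Gamma_vuu = (72*v^2 - 18*v - 42)/(36*u^2 + 144*v^4 - 72*v^3 - 159*v^2 + 42*v + 58), Gamma_vuv = 0, Gamma_vvv = (288*v^3 - 108*v^2 - 159*v + 21)/(36*u^2 + 144*v^4 - 72*v^3 - 159*v^2 + 42*v + 58)


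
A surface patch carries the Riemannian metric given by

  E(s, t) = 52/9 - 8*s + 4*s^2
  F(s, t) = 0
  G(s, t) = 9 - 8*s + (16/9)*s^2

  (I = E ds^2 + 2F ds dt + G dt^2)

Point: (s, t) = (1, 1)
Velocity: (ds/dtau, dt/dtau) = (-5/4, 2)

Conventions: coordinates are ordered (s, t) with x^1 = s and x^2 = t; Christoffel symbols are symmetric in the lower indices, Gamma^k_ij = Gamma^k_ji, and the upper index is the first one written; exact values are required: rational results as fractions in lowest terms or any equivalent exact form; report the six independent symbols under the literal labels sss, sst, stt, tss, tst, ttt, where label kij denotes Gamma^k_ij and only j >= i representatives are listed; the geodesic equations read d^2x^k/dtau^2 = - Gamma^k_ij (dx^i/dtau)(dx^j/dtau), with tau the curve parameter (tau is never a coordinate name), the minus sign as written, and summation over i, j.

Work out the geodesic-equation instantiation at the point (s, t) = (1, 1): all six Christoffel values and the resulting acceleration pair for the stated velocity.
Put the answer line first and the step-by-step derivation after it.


Answer: Gamma_sss = 0, Gamma_sst = 0, Gamma_stt = 5/4, Gamma_tss = 0, Gamma_tst = -4/5, Gamma_ttt = 0; accelerations (d^2s/dtau^2, d^2t/dtau^2) = (-5, -4)

E = 16/9, F = 0, G = 25/9 at the point
E_s = 0, E_t = 0, F_s = 0, F_t = 0, G_s = -40/9, G_t = 0
EG - F^2 = 400/81;  g^inv = (81/400) * [[25/9, 0], [0, 16/9]]
first-kind symbols [ij,l] = (1/2)(d_i g_jl + d_j g_il - d_l g_ij): [ss,s] = E_s/2 = 0, [ss,t] = F_s - E_t/2 = 0, [st,s] = E_t/2 = 0, [st,t] = G_s/2 = -20/9, [tt,s] = F_t - G_s/2 = 20/9, [tt,t] = G_t/2 = 0
Gamma^s_ij = (G*[ij,s] - F*[ij,t])/(EG - F^2), Gamma^t_ij = (E*[ij,t] - F*[ij,s])/(EG - F^2)
Gamma_sss = 0, Gamma_sst = 0, Gamma_stt = 5/4, Gamma_tss = 0, Gamma_tst = -4/5, Gamma_ttt = 0
d^2s/dtau^2 = -(Gamma_sss*(-5/4)^2 + 2*Gamma_sst*(-5/4)*(2) + Gamma_stt*(2)^2) = -5
d^2t/dtau^2 = -(Gamma_tss*(-5/4)^2 + 2*Gamma_tst*(-5/4)*(2) + Gamma_ttt*(2)^2) = -4


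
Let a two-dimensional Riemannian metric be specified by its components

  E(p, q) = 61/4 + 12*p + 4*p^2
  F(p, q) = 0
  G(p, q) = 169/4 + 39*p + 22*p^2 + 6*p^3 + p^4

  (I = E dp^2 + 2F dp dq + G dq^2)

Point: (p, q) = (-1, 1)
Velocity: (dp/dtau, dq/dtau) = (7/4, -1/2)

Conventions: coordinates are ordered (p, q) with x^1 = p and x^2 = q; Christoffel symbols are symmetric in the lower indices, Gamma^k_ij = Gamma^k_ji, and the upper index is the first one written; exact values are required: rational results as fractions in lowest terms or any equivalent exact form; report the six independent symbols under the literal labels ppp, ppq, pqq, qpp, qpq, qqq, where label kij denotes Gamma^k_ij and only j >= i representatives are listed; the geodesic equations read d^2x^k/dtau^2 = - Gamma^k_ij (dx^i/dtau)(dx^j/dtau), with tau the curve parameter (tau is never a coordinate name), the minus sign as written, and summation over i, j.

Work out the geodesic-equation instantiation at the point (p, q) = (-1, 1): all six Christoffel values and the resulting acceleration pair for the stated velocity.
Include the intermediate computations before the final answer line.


E = 29/4, F = 0, G = 81/4 at the point
E_p = 4, E_q = 0, F_p = 0, F_q = 0, G_p = 9, G_q = 0
EG - F^2 = 2349/16;  g^inv = (16/2349) * [[81/4, 0], [0, 29/4]]
first-kind symbols [ij,l] = (1/2)(d_i g_jl + d_j g_il - d_l g_ij): [pp,p] = E_p/2 = 2, [pp,q] = F_p - E_q/2 = 0, [pq,p] = E_q/2 = 0, [pq,q] = G_p/2 = 9/2, [qq,p] = F_q - G_p/2 = -9/2, [qq,q] = G_q/2 = 0
Gamma^p_ij = (G*[ij,p] - F*[ij,q])/(EG - F^2), Gamma^q_ij = (E*[ij,q] - F*[ij,p])/(EG - F^2)
Gamma_ppp = 8/29, Gamma_ppq = 0, Gamma_pqq = -18/29, Gamma_qpp = 0, Gamma_qpq = 2/9, Gamma_qqq = 0
d^2p/dtau^2 = -(Gamma_ppp*(7/4)^2 + 2*Gamma_ppq*(7/4)*(-1/2) + Gamma_pqq*(-1/2)^2) = -20/29
d^2q/dtau^2 = -(Gamma_qpp*(7/4)^2 + 2*Gamma_qpq*(7/4)*(-1/2) + Gamma_qqq*(-1/2)^2) = 7/18

Answer: Gamma_ppp = 8/29, Gamma_ppq = 0, Gamma_pqq = -18/29, Gamma_qpp = 0, Gamma_qpq = 2/9, Gamma_qqq = 0; accelerations (d^2p/dtau^2, d^2q/dtau^2) = (-20/29, 7/18)


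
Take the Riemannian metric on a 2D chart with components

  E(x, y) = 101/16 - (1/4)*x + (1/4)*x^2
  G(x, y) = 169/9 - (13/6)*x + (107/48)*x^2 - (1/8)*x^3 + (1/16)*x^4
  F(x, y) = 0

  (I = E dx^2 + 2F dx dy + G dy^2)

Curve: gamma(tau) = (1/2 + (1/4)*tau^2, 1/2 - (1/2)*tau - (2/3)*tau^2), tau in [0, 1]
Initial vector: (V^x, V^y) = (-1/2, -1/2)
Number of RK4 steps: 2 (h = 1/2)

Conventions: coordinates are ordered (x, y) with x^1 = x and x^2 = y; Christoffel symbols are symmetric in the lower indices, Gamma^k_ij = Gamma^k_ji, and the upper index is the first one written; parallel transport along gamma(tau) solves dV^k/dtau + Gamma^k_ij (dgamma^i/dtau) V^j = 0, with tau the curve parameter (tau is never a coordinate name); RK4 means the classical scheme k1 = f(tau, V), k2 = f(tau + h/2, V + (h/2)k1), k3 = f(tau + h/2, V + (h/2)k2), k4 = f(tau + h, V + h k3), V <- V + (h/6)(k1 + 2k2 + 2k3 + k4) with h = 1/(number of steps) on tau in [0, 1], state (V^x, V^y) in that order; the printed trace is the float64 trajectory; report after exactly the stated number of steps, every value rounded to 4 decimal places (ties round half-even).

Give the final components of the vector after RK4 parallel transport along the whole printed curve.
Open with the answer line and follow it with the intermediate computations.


Answer: V^x = -0.4779, V^y = -0.5053

gamma'(tau) = ((1/2)*tau, -1/2 - (4/3)*tau); f(tau, V)^k = -Gamma^k_ij(gamma(tau)) gamma'^i(tau) V^j; h = 1/2; intermediate values shown to 6 dp
curve data and Christoffel symbols at the stage parameters:
  tau = 0.000000: gamma = (0.500000, 0.500000), gamma' = (0.000000, -0.500000); Gamma_xxx = 0.000000, Gamma_xxy = 0.000000, Gamma_xyy = 0.000000, Gamma_yxx = 0.000000, Gamma_yxy = 0.000000, Gamma_yyy = 0.000000
  tau = 0.250000: gamma = (0.515625, 0.333333), gamma' = (0.125000, -0.833333); Gamma_xxx = 0.000625, Gamma_xxy = 0.000000, Gamma_xyy = -0.005339, Gamma_yxx = 0.000000, Gamma_yxy = 0.001829, Gamma_yyy = 0.000000
  tau = 0.500000: gamma = (0.562500, 0.083333), gamma' = (0.250000, -1.166667); Gamma_xxx = 0.002500, Gamma_xxy = 0.000000, Gamma_xyy = -0.021356, Gamma_yxx = 0.000000, Gamma_yxy = 0.007315, Gamma_yyy = 0.000000
  tau = 0.750000: gamma = (0.640625, -0.250000), gamma' = (0.375000, -1.500000); Gamma_xxx = 0.005621, Gamma_xxy = 0.000000, Gamma_xyy = -0.048064, Gamma_yxx = 0.000000, Gamma_yxy = 0.016444, Gamma_yyy = 0.000000
  tau = 1.000000: gamma = (0.750000, -0.666667), gamma' = (0.500000, -1.833333); Gamma_xxx = 0.009975, Gamma_xxy = 0.000000, Gamma_xyy = -0.085515, Gamma_yxx = 0.000000, Gamma_yxy = 0.029162, Gamma_yyy = 0.000000
step 0: V^x = -0.5000, V^y = -0.5000
step 1: k1 = (0.000000, 0.000000), k2 = (0.002263, -0.000648), k3 = (0.002264, -0.000647), k4 = (0.012777, -0.003343); V <- V + (h/6)(k1 + 2k2 + 2k3 + k4): V^x = -0.4982, V^y = -0.5005
step 2: k1 = (0.012781, -0.003336), k2 = (0.037187, -0.009118), k3 = (0.037279, -0.008959), k4 = (0.081561, -0.018275); V <- V + (h/6)(k1 + 2k2 + 2k3 + k4): V^x = -0.4779, V^y = -0.5053


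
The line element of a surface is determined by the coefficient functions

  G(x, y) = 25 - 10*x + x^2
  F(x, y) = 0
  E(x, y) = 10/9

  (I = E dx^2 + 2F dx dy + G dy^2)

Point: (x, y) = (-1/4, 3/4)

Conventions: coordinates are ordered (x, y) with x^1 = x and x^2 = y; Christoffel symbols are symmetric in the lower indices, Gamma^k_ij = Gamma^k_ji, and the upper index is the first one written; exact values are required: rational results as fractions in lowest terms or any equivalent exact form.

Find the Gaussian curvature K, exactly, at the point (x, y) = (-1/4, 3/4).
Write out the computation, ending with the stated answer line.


E = 10/9, F = 0, G = 441/16, EG - F^2 = 245/8 at the point
E_x = 0, E_y = 0, F_x = 0, F_y = 0, G_x = -21/2, G_y = 0
E_yy = 0, F_xy = 0, G_xx = 2
The intrinsic route: Brioschi's K = (det M1 - det M2)/(EG - F^2)^2.
M1 = [[-E_yy/2 + F_xy - G_xx/2, E_x/2, F_x - E_y/2], [F_y - G_x/2, E, F], [G_y/2, F, G]] = [[-1, 0, 0], [21/4, 10/9, 0], [0, 0, 441/16]]; det M1 = -245/8
M2 = [[0, E_y/2, G_x/2], [E_y/2, E, F], [G_x/2, F, G]] = [[0, 0, -21/4], [0, 10/9, 0], [-21/4, 0, 441/16]]; det M2 = -245/8
det M1 - det M2 = 0; K = 0 / (245/8)^2 = 0

Answer: K = 0


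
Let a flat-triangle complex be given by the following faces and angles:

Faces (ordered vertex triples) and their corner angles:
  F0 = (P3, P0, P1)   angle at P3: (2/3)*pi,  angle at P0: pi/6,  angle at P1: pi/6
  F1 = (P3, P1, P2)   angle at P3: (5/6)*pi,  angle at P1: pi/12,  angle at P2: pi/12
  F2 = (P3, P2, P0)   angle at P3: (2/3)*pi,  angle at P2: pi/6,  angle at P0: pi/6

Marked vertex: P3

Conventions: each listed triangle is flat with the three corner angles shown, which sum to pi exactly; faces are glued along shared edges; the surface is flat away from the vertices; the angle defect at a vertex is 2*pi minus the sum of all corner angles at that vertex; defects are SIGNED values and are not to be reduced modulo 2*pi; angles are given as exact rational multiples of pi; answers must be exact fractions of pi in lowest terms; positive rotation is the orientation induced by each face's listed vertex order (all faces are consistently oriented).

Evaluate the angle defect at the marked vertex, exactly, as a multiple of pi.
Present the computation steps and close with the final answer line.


Sum of corner angles at P3: (13/6)*pi
defect = 2*pi - (13/6)*pi

Answer: defect(P3) = -pi/6


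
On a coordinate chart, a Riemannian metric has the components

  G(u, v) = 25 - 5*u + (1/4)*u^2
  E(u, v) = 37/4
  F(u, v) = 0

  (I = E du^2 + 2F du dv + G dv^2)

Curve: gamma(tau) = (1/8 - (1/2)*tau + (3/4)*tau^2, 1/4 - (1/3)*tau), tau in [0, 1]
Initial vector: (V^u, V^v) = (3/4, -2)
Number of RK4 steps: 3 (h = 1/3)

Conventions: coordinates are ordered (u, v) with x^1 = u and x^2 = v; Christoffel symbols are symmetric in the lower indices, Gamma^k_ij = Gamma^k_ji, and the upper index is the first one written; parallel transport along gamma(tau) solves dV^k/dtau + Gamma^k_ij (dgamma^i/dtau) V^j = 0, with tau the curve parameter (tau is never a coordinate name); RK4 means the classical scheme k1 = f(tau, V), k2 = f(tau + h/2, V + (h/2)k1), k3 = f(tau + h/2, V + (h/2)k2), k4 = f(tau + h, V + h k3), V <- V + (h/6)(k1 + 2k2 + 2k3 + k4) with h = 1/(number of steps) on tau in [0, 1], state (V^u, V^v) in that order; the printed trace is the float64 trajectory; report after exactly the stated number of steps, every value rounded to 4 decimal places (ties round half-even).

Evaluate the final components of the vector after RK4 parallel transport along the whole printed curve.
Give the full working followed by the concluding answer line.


gamma'(tau) = (-1/2 + (3/2)*tau, -1/3); f(tau, V)^k = -Gamma^k_ij(gamma(tau)) gamma'^i(tau) V^j; h = 1/3; intermediate values shown to 6 dp
curve data and Christoffel symbols at the stage parameters:
  tau = 0.000000: gamma = (0.125000, 0.250000), gamma' = (-0.500000, -0.333333); Gamma_uuu = 0.000000, Gamma_uuv = 0.000000, Gamma_uvv = 0.266892, Gamma_vuu = 0.000000, Gamma_vuv = -0.101266, Gamma_vvv = 0.000000
  tau = 0.166667: gamma = (0.062500, 0.194444), gamma' = (-0.250000, -0.333333); Gamma_uuu = 0.000000, Gamma_uuv = 0.000000, Gamma_uvv = 0.268581, Gamma_vuu = 0.000000, Gamma_vuv = -0.100629, Gamma_vvv = 0.000000
  tau = 0.333333: gamma = (0.041667, 0.138889), gamma' = (0.000000, -0.333333); Gamma_uuu = 0.000000, Gamma_uuv = 0.000000, Gamma_uvv = 0.269144, Gamma_vuu = 0.000000, Gamma_vuv = -0.100418, Gamma_vvv = 0.000000
  tau = 0.500000: gamma = (0.062500, 0.083333), gamma' = (0.250000, -0.333333); Gamma_uuu = 0.000000, Gamma_uuv = 0.000000, Gamma_uvv = 0.268581, Gamma_vuu = 0.000000, Gamma_vuv = -0.100629, Gamma_vvv = 0.000000
  tau = 0.666667: gamma = (0.125000, 0.027778), gamma' = (0.500000, -0.333333); Gamma_uuu = 0.000000, Gamma_uuv = 0.000000, Gamma_uvv = 0.266892, Gamma_vuu = 0.000000, Gamma_vuv = -0.101266, Gamma_vvv = 0.000000
  tau = 0.833333: gamma = (0.229167, -0.027778), gamma' = (0.750000, -0.333333); Gamma_uuu = 0.000000, Gamma_uuv = 0.000000, Gamma_uvv = 0.264077, Gamma_vuu = 0.000000, Gamma_vuv = -0.102345, Gamma_vvv = 0.000000
  tau = 1.000000: gamma = (0.375000, -0.083333), gamma' = (1.000000, -0.333333); Gamma_uuu = 0.000000, Gamma_uuv = 0.000000, Gamma_uvv = 0.260135, Gamma_vuu = 0.000000, Gamma_vuv = -0.103896, Gamma_vvv = 0.000000
step 0: V^u = 0.7500, V^v = -2.0000
step 1: k1 = (-0.177928, 0.075949), k2 = (-0.177921, 0.025833), k3 = (-0.178669, 0.026044), k4 = (-0.178651, -0.023111); V <- V + (h/6)(k1 + 2k2 + 2k3 + k4): V^u = 0.6906, V^v = -1.9913
step 2: k1 = (-0.178649, -0.023115), k2 = (-0.178620, -0.072358), k3 = (-0.179355, -0.072564), k4 = (-0.179306, -0.123342); V <- V + (h/6)(k1 + 2k2 + 2k3 + k4): V^u = 0.6309, V^v = -2.0155
step 3: k1 = (-0.179310, -0.123349), k2 = (-0.179229, -0.176793), k3 = (-0.180013, -0.177477), k4 = (-0.179901, -0.235325); V <- V + (h/6)(k1 + 2k2 + 2k3 + k4): V^u = 0.5710, V^v = -2.0748

Answer: V^u = 0.5710, V^v = -2.0748


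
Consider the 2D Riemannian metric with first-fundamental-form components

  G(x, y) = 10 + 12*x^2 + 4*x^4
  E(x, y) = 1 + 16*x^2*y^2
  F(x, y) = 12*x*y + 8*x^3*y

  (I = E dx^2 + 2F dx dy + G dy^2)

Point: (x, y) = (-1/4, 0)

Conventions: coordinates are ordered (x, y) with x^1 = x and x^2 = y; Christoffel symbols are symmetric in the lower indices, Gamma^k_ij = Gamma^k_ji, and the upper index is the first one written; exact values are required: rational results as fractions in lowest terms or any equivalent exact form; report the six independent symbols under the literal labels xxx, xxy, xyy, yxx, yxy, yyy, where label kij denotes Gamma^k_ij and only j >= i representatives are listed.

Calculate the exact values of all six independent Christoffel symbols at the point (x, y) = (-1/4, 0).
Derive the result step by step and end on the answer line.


E = 1, F = 0, G = 689/64 at the point
E_x = 0, E_y = 0, F_x = 0, F_y = -25/8, G_x = -25/4, G_y = 0
EG - F^2 = 689/64;  g^inv = (64/689) * [[689/64, 0], [0, 1]]
first-kind symbols [ij,l] = (1/2)(d_i g_jl + d_j g_il - d_l g_ij): [xx,x] = E_x/2 = 0, [xx,y] = F_x - E_y/2 = 0, [xy,x] = E_y/2 = 0, [xy,y] = G_x/2 = -25/8, [yy,x] = F_y - G_x/2 = 0, [yy,y] = G_y/2 = 0
Gamma^x_ij = (G*[ij,x] - F*[ij,y])/(EG - F^2), Gamma^y_ij = (E*[ij,y] - F*[ij,x])/(EG - F^2)

Answer: Gamma_xxx = 0, Gamma_xxy = 0, Gamma_xyy = 0, Gamma_yxx = 0, Gamma_yxy = -200/689, Gamma_yyy = 0


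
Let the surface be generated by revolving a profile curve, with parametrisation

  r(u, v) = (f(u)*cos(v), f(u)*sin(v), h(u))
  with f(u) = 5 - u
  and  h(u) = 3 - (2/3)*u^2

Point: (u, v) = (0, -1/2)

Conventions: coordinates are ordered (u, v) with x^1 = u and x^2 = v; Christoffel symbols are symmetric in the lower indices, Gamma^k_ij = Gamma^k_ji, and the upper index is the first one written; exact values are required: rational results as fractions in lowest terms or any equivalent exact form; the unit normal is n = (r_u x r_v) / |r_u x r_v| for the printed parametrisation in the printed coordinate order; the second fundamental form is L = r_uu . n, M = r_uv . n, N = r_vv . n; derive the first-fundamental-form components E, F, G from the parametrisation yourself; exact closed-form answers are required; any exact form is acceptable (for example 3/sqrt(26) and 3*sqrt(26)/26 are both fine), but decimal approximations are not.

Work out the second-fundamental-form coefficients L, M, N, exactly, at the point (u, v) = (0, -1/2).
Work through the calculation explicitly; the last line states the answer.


f = 5, f' = -1, f'' = 0, h' = 0, h'' = -4/3
E = 1, F = 0, G = 25; answer radicand W^2 = 1
unnormalised second-form numerators: l = 4/3, m = 0, n = 0; L = l/sqrt(1), and similarly M = m/sqrt(W^2), N = n/sqrt(W^2)

Answer: L = 4/3, M = 0, N = 0


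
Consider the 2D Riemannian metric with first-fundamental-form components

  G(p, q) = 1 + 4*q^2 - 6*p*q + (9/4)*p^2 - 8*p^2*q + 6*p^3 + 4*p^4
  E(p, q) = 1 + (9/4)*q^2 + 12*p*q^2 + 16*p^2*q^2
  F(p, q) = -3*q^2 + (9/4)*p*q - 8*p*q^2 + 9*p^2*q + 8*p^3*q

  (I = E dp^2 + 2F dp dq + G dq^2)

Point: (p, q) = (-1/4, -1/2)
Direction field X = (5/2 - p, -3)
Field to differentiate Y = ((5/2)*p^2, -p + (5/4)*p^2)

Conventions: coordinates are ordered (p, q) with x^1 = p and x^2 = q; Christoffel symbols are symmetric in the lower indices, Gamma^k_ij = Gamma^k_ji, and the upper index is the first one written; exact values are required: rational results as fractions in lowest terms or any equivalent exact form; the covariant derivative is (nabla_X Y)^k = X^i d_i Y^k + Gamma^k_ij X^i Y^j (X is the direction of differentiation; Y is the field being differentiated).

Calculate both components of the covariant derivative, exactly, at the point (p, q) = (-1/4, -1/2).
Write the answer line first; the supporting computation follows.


Answer: (nabla_X Y)^p = -12119/3328, (nabla_X Y)^q = -12835/3328

E = 17/16, F = -3/16, G = 25/16 at the point
E_p = 1, E_q = -1/4, F_p = -13/8, F_q = 7/8, G_p = 3/4, G_q = -3
EG - F^2 = 13/8;  g^inv = (8/13) * [[25/16, 3/16], [3/16, 17/16]]
first-kind symbols [ij,l] = (1/2)(d_i g_jl + d_j g_il - d_l g_ij): [pp,p] = E_p/2 = 1/2, [pp,q] = F_p - E_q/2 = -3/2, [pq,p] = E_q/2 = -1/8, [pq,q] = G_p/2 = 3/8, [qq,p] = F_q - G_p/2 = 1/2, [qq,q] = G_q/2 = -3/2
Gamma^p_ij = (G*[ij,p] - F*[ij,q])/(EG - F^2), Gamma^q_ij = (E*[ij,q] - F*[ij,p])/(EG - F^2)
Gamma_ppp = 4/13, Gamma_ppq = -1/13, Gamma_pqq = 4/13, Gamma_qpp = -12/13, Gamma_qpq = 3/13, Gamma_qqq = -12/13
X = (11/4, -3), Y = (5/32, 21/64) at the point


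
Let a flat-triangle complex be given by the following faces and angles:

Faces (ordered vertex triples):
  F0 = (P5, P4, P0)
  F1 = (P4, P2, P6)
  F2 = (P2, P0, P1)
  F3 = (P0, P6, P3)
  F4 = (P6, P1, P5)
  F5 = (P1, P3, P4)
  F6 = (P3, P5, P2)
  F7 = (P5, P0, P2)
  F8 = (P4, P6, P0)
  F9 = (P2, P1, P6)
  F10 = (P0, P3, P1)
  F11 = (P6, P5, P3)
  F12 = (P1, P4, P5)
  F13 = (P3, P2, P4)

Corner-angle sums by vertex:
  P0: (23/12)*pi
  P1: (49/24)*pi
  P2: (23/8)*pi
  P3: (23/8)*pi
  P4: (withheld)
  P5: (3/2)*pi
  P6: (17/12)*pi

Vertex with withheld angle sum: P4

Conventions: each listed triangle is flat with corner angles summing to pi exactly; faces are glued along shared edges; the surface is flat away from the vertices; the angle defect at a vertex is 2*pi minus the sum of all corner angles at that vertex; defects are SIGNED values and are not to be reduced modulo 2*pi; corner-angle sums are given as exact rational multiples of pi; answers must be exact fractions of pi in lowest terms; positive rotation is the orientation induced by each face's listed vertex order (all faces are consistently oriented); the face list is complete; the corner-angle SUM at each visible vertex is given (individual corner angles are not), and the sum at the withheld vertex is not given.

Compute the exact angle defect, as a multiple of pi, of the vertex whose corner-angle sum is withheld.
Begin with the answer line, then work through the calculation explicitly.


Answer: defect(P4) = (5/8)*pi

V = 7, E = 21, F = 14; chi = V - E + F = 0
Gauss-Bonnet: total defect = 2*pi*chi = 0; visible defects sum to (-5/8)*pi


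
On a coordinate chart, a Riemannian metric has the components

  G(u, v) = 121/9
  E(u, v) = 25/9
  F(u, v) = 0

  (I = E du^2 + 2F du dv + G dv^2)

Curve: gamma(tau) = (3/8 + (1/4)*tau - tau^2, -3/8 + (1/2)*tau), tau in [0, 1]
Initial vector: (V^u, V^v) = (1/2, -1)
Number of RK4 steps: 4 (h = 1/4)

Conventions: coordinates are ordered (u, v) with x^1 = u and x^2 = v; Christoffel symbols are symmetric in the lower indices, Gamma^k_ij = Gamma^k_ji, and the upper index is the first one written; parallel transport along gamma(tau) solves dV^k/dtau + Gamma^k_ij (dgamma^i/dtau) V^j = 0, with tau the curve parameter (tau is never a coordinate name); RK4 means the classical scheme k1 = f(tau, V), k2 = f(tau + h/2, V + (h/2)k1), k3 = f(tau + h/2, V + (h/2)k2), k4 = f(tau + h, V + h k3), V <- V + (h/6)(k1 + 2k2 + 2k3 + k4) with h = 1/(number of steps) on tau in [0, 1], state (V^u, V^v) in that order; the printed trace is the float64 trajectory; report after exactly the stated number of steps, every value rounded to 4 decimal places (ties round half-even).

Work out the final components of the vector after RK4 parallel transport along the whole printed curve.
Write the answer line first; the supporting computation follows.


Answer: V^u = 0.5000, V^v = -1.0000

gamma'(tau) = (1/4 - 2*tau, 1/2); f(tau, V)^k = -Gamma^k_ij(gamma(tau)) gamma'^i(tau) V^j; h = 1/4; intermediate values shown to 6 dp
curve data and Christoffel symbols at the stage parameters:
  tau = 0.000000: gamma = (0.375000, -0.375000), gamma' = (0.250000, 0.500000); Gamma_uuu = 0.000000, Gamma_uuv = 0.000000, Gamma_uvv = 0.000000, Gamma_vuu = 0.000000, Gamma_vuv = 0.000000, Gamma_vvv = 0.000000
  tau = 0.125000: gamma = (0.390625, -0.312500), gamma' = (0.000000, 0.500000); Gamma_uuu = 0.000000, Gamma_uuv = 0.000000, Gamma_uvv = 0.000000, Gamma_vuu = 0.000000, Gamma_vuv = 0.000000, Gamma_vvv = 0.000000
  tau = 0.250000: gamma = (0.375000, -0.250000), gamma' = (-0.250000, 0.500000); Gamma_uuu = 0.000000, Gamma_uuv = 0.000000, Gamma_uvv = 0.000000, Gamma_vuu = 0.000000, Gamma_vuv = 0.000000, Gamma_vvv = 0.000000
  tau = 0.375000: gamma = (0.328125, -0.187500), gamma' = (-0.500000, 0.500000); Gamma_uuu = 0.000000, Gamma_uuv = 0.000000, Gamma_uvv = 0.000000, Gamma_vuu = 0.000000, Gamma_vuv = 0.000000, Gamma_vvv = 0.000000
  tau = 0.500000: gamma = (0.250000, -0.125000), gamma' = (-0.750000, 0.500000); Gamma_uuu = 0.000000, Gamma_uuv = 0.000000, Gamma_uvv = 0.000000, Gamma_vuu = 0.000000, Gamma_vuv = 0.000000, Gamma_vvv = 0.000000
  tau = 0.625000: gamma = (0.140625, -0.062500), gamma' = (-1.000000, 0.500000); Gamma_uuu = 0.000000, Gamma_uuv = 0.000000, Gamma_uvv = 0.000000, Gamma_vuu = 0.000000, Gamma_vuv = 0.000000, Gamma_vvv = 0.000000
  tau = 0.750000: gamma = (0.000000, 0.000000), gamma' = (-1.250000, 0.500000); Gamma_uuu = 0.000000, Gamma_uuv = 0.000000, Gamma_uvv = 0.000000, Gamma_vuu = 0.000000, Gamma_vuv = 0.000000, Gamma_vvv = 0.000000
  tau = 0.875000: gamma = (-0.171875, 0.062500), gamma' = (-1.500000, 0.500000); Gamma_uuu = 0.000000, Gamma_uuv = 0.000000, Gamma_uvv = 0.000000, Gamma_vuu = 0.000000, Gamma_vuv = 0.000000, Gamma_vvv = 0.000000
  tau = 1.000000: gamma = (-0.375000, 0.125000), gamma' = (-1.750000, 0.500000); Gamma_uuu = 0.000000, Gamma_uuv = 0.000000, Gamma_uvv = 0.000000, Gamma_vuu = 0.000000, Gamma_vuv = 0.000000, Gamma_vvv = 0.000000
step 0: V^u = 0.5000, V^v = -1.0000
step 1: k1 = (0.000000, 0.000000), k2 = (0.000000, 0.000000), k3 = (0.000000, 0.000000), k4 = (0.000000, 0.000000); V <- V + (h/6)(k1 + 2k2 + 2k3 + k4): V^u = 0.5000, V^v = -1.0000
step 2: k1 = (0.000000, 0.000000), k2 = (0.000000, 0.000000), k3 = (0.000000, 0.000000), k4 = (0.000000, 0.000000); V <- V + (h/6)(k1 + 2k2 + 2k3 + k4): V^u = 0.5000, V^v = -1.0000
step 3: k1 = (0.000000, 0.000000), k2 = (0.000000, 0.000000), k3 = (0.000000, 0.000000), k4 = (0.000000, 0.000000); V <- V + (h/6)(k1 + 2k2 + 2k3 + k4): V^u = 0.5000, V^v = -1.0000
step 4: k1 = (0.000000, 0.000000), k2 = (0.000000, 0.000000), k3 = (0.000000, 0.000000), k4 = (0.000000, 0.000000); V <- V + (h/6)(k1 + 2k2 + 2k3 + k4): V^u = 0.5000, V^v = -1.0000


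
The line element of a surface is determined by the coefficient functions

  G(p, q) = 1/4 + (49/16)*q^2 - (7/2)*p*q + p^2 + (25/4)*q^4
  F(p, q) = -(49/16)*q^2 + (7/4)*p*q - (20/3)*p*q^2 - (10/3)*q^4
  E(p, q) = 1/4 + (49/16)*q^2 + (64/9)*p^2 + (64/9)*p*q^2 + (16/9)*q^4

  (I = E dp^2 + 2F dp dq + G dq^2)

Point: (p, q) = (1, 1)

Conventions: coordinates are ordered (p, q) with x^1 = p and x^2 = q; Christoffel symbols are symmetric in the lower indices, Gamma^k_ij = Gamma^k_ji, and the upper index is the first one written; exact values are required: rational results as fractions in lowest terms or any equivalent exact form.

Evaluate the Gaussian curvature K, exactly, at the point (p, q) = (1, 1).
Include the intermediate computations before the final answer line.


E = 309/16, F = -181/16, G = 113/16, EG - F^2 = 539/64 at the point
E_p = 64/3, E_q = 659/24, F_p = -59/12, F_q = -745/24, G_p = -3/2, G_q = 221/8
E_qq = 3001/72, F_pq = -139/12, G_pp = 2
By Brioschi, K is (det M1 - det M2) divided by (EG - F^2) squared.
M1 = [[-E_qq/2 + F_pq - G_pp/2, E_p/2, F_p - E_q/2], [F_q - G_p/2, E, F], [G_q/2, F, G]] = [[-4813/144, 32/3, -895/48], [-727/24, 309/16, -181/16], [221/16, -181/16, 113/16]]; det M1 = -39880505/36864
M2 = [[0, E_q/2, G_p/2], [E_q/2, E, F], [G_p/2, F, G]] = [[0, 659/48, -3/4], [659/48, 309/16, -181/16], [-3/4, -181/16, 113/16]]; det M2 = -40886129/36864
det M1 - det M2 = 13967/512; K = 13967/512 / (539/64)^2 = 111736/290521

Answer: K = 111736/290521


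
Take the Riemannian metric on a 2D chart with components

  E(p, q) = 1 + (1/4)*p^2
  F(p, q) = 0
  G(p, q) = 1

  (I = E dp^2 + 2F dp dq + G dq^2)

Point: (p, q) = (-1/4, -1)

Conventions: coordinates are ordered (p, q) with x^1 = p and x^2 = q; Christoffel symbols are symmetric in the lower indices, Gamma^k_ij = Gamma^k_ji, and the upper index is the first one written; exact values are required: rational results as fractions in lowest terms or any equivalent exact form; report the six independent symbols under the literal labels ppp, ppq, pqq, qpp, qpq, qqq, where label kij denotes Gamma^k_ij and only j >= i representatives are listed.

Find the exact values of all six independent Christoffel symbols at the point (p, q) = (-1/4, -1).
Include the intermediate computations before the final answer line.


E = 65/64, F = 0, G = 1 at the point
E_p = -1/8, E_q = 0, F_p = 0, F_q = 0, G_p = 0, G_q = 0
EG - F^2 = 65/64;  g^inv = (64/65) * [[1, 0], [0, 65/64]]
first-kind symbols [ij,l] = (1/2)(d_i g_jl + d_j g_il - d_l g_ij): [pp,p] = E_p/2 = -1/16, [pp,q] = F_p - E_q/2 = 0, [pq,p] = E_q/2 = 0, [pq,q] = G_p/2 = 0, [qq,p] = F_q - G_p/2 = 0, [qq,q] = G_q/2 = 0
Gamma^p_ij = (G*[ij,p] - F*[ij,q])/(EG - F^2), Gamma^q_ij = (E*[ij,q] - F*[ij,p])/(EG - F^2)

Answer: Gamma_ppp = -4/65, Gamma_ppq = 0, Gamma_pqq = 0, Gamma_qpp = 0, Gamma_qpq = 0, Gamma_qqq = 0


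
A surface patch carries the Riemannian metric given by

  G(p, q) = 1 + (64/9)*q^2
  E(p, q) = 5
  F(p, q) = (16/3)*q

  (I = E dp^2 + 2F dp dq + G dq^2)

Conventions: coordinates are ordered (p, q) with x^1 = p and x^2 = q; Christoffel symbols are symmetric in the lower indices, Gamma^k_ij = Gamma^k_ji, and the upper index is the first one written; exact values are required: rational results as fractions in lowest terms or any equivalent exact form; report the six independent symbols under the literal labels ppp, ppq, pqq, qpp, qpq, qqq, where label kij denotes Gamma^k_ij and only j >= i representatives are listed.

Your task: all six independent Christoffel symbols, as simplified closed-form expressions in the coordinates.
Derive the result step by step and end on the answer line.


E = 5; F = (16/3)*q; G = 1 + (64/9)*q^2
Gamma^k_ij = (1/2) g^{kl} (d_i g_jl + d_j g_il - d_l g_ij), with g^inv = (1/(EG-F^2)) [[G, -F], [-F, E]]
first partials: E_p = 0, E_q = 0, F_p = 0, F_q = 16/3, G_p = 0, G_q = (128/9)*q
D = EG - F^2 = 5 + (64/9)*q^2
expanded: Gamma^p_pp = (G E_p - 2F F_p + F E_q)/(2D), Gamma^p_pq = (G E_q - F G_p)/(2D), Gamma^p_qq = (2G F_q - G G_p - F G_q)/(2D), Gamma^q_pp = (2E F_p - E E_q - F E_p)/(2D), Gamma^q_pq = (E G_p - F E_q)/(2D), Gamma^q_qq = (E G_q - 2F F_q + F G_p)/(2D); substitute and cancel common factors

Answer: Gamma_ppp = 0, Gamma_ppq = 0, Gamma_pqq = 48/(64*q^2 + 45), Gamma_qpp = 0, Gamma_qpq = 0, Gamma_qqq = 64*q/(64*q^2 + 45)


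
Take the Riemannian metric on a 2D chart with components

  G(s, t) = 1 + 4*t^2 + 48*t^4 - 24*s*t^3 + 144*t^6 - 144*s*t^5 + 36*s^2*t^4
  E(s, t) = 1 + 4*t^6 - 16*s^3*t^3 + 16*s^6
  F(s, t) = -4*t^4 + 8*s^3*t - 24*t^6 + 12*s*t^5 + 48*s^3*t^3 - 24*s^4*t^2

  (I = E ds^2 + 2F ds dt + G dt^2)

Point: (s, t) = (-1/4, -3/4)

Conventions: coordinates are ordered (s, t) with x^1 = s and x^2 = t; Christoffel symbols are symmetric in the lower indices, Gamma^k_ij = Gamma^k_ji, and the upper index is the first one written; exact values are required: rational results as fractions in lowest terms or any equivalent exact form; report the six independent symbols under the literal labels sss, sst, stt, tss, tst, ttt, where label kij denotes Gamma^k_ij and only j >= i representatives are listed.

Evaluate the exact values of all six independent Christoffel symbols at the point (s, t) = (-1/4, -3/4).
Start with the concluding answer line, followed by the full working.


Answer: Gamma_sss = 300/17569, Gamma_sst = -1350/17569, Gamma_stt = 8000/17569, Gamma_tss = -2196/17569, Gamma_tst = 9882/17569, Gamma_ttt = -58560/17569

E = 1649/1024, F = -4575/1024, G = 34513/1024 at the point
E_s = 75/64, E_t = -675/128, F_s = -1773/256, F_t = 8941/256, G_s = 4941/128, G_t = -915/4
EG - F^2 = 17569/512;  g^inv = (512/17569) * [[34513/1024, 4575/1024], [4575/1024, 1649/1024]]
first-kind symbols [ij,l] = (1/2)(d_i g_jl + d_j g_il - d_l g_ij): [ss,s] = E_s/2 = 75/128, [ss,t] = F_s - E_t/2 = -549/128, [st,s] = E_t/2 = -675/256, [st,t] = G_s/2 = 4941/256, [tt,s] = F_t - G_s/2 = 125/8, [tt,t] = G_t/2 = -915/8
Gamma^s_ij = (G*[ij,s] - F*[ij,t])/(EG - F^2), Gamma^t_ij = (E*[ij,t] - F*[ij,s])/(EG - F^2)


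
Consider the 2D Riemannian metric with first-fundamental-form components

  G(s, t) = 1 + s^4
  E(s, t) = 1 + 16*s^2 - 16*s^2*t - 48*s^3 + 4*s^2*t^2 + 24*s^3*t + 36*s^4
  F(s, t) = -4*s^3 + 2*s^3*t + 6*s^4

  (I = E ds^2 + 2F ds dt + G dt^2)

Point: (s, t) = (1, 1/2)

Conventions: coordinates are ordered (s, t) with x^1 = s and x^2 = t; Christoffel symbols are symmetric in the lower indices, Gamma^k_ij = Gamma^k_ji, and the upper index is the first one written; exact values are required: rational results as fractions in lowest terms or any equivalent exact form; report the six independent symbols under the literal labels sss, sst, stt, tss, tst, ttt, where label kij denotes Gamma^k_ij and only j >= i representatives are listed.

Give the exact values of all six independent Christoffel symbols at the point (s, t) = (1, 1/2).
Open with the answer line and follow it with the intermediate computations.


Answer: Gamma_sss = 27/11, Gamma_sst = 6/11, Gamma_stt = 0, Gamma_tss = 9/11, Gamma_tst = 2/11, Gamma_ttt = 0

E = 10, F = 3, G = 2 at the point
E_s = 54, E_t = 12, F_s = 15, F_t = 2, G_s = 4, G_t = 0
EG - F^2 = 11;  g^inv = (1/11) * [[2, -3], [-3, 10]]
first-kind symbols [ij,l] = (1/2)(d_i g_jl + d_j g_il - d_l g_ij): [ss,s] = E_s/2 = 27, [ss,t] = F_s - E_t/2 = 9, [st,s] = E_t/2 = 6, [st,t] = G_s/2 = 2, [tt,s] = F_t - G_s/2 = 0, [tt,t] = G_t/2 = 0
Gamma^s_ij = (G*[ij,s] - F*[ij,t])/(EG - F^2), Gamma^t_ij = (E*[ij,t] - F*[ij,s])/(EG - F^2)
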